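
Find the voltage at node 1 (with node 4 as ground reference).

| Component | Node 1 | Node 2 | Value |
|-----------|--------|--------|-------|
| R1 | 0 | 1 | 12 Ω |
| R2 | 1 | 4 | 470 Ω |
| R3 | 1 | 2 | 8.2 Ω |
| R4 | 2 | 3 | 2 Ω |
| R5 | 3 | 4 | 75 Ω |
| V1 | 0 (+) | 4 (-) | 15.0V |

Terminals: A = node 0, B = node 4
Nodal analysis, taking node 4 as the 0 V reference.
Source V1 fixes V_0 = 15 V.
KCL at each unknown node (sum of currents leaving = 0; resistances in Ω):
  Node 1: (V_1 - 15)/12 + (V_1 - 0)/470 + (V_1 - V_2)/8.2 = 0
  Node 2: (V_2 - V_1)/8.2 + (V_2 - V_3)/2 = 0
  Node 3: (V_3 - V_2)/2 + (V_3 - 0)/75 = 0
Collecting terms (coefficients in siemens):
  0.2074·V_1 - 0.122·V_2 = 1.25
  0.622·V_2 - 0.122·V_1 - 0.5·V_3 = 0
  0.5133·V_3 - 0.5·V_2 = 0
Solving these 3 simultaneous equations (Gaussian elimination) gives:
  V_1 = 12.86 V, V_2 = 11.62 V, V_3 = 11.32 V
The requested potential is V_1 = 12.86 V.

Final answer: V_1 = 12.86 V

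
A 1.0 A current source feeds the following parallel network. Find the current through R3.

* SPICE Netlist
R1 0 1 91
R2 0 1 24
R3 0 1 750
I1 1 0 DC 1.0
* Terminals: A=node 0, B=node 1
All resistors sit directly between nodes 0 and 1, so they are in parallel and share one voltage V; the full source current 1 A splits among them.
1/R_par = 1/91 + 1/24 + 1/750 = 0.05399 S  =>  R_par = 18.52 Ω
V = I × R_par = 1 × 18.52 = 18.52 V
I_R3 = V/R3 = 18.52/750 = 0.0247 A

Final answer: 0.0247 A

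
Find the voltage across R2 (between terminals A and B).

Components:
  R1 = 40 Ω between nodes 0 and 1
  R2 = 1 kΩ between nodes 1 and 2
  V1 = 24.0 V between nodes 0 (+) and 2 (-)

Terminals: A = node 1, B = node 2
R1 and R2 are in series across V1 (node 0 → node 1 → node 2), and the output A–B is taken across R2, so this is a voltage divider.
Series current: I = V1/(R1 + R2) = 24/(40 + 1000) = 24/1040 = 0.02308 A
V_R2 = I × R2 = V1 × R2/(R1 + R2) = 24 × 1000/1040 = 23.08 V

Final answer: 23.08 V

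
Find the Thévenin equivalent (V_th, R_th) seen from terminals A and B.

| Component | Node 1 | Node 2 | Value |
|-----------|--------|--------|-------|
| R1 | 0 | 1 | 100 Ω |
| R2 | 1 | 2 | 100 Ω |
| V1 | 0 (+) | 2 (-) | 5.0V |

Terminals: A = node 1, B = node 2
Step 1 — V_th is the open-circuit voltage V_A - V_B (nothing connected across the terminals).
Nodal analysis, taking node 2 as the 0 V reference.
Source V1 fixes V_0 = 5 V.
KCL at each unknown node (sum of currents leaving = 0; resistances in Ω):
  Node 1: (V_1 - 5)/100 + (V_1 - 0)/100 = 0
Collecting terms: 0.02 × V_1 = 0.05  =>  V_1 = 2.5 V
V_th = V_1 - V_2 = 2.5 - 0 = 2.5 V
Step 2 — R_th: zero the source — replace V1 by a short circuit (node 2 merges into node 0) — and find the resistance seen between A (node 1) and B (node 0).
Reduce the network between node 1 (A) and node 0 (B) by series/parallel combination:
  Rp1 = R1 ‖ R2 (parallel, both between nodes 0 and 1) = 1/(1/100 + 1/100) = 50 Ω
R_th = 50 Ω

Final answer: V_th = 2.5 V, R_th = 50 Ω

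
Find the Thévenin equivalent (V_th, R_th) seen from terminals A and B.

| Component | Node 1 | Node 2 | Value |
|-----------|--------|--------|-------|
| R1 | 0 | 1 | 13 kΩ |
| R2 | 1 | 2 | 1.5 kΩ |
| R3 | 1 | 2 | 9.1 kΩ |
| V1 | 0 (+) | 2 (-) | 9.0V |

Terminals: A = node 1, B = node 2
Step 1 — V_th is the open-circuit voltage V_A - V_B (nothing connected across the terminals).
Nodal analysis, taking node 2 as the 0 V reference.
Source V1 fixes V_0 = 9 V.
KCL at each unknown node (sum of currents leaving = 0; resistances in Ω):
  Node 1: (V_1 - 9)/13000 + (V_1 - 0)/1500 + (V_1 - 0)/9100 = 0
Collecting terms: 0.0008535 × V_1 = 0.0006923  =>  V_1 = 0.8112 V
V_th = V_1 - V_2 = 0.8112 - 0 = 0.8112 V
Step 2 — R_th: zero the source — replace V1 by a short circuit (node 2 merges into node 0) — and find the resistance seen between A (node 1) and B (node 0).
Reduce the network between node 1 (A) and node 0 (B) by series/parallel combination:
  Rp1 = R1 ‖ R2 ‖ R3 (parallel, all between nodes 0 and 1) = 1/(1/13000 + 1/1500 + 1/9100) = 1172 Ω
R_th = 1.172 kΩ

Final answer: V_th = 0.8112 V, R_th = 1.172 kΩ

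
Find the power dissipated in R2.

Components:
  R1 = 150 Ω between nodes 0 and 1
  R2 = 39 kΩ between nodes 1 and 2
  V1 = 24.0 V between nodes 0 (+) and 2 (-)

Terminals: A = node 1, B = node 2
Nodal analysis, taking node 2 as the 0 V reference.
Source V1 fixes V_0 = 24 V.
KCL at each unknown node (sum of currents leaving = 0; resistances in Ω):
  Node 1: (V_1 - 24)/150 + (V_1 - 0)/39000 = 0
Collecting terms: 0.006692 × V_1 = 0.16  =>  V_1 = 23.91 V
I_R2 = (V_1 - V_2)/R2 = (23.91 - 0)/39000 = 0.000613 A
P_R2 = I_R2² × R2 = (0.000613)² × 39000 = 0.01466 W

Final answer: 0.01466 W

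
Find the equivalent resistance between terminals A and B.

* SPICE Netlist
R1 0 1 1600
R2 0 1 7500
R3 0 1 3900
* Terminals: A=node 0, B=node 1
Reduce the network between node 0 (A) and node 1 (B) by series/parallel combination:
  Rp1 = R1 ‖ R2 ‖ R3 (parallel, all between nodes 0 and 1) = 1/(1/1600 + 1/7500 + 1/3900) = 985.5 Ω
R_eq = 985.5 Ω

Final answer: 985.5 Ω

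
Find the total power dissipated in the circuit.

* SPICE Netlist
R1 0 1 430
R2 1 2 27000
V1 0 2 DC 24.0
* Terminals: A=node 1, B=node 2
Nodal analysis, taking node 2 as the 0 V reference.
Source V1 fixes V_0 = 24 V.
KCL at each unknown node (sum of currents leaving = 0; resistances in Ω):
  Node 1: (V_1 - 24)/430 + (V_1 - 0)/27000 = 0
Collecting terms: 0.002363 × V_1 = 0.05581  =>  V_1 = 23.62 V
Power in each resistor, P = (ΔV)²/R:
  P_R1 = (24 - 23.62)²/430 = 0.0003292 W
  P_R2 = (23.62 - 0)²/27000 = 0.02067 W
P_total = P_R1 + P_R2 = 0.021 W

Final answer: 0.021 W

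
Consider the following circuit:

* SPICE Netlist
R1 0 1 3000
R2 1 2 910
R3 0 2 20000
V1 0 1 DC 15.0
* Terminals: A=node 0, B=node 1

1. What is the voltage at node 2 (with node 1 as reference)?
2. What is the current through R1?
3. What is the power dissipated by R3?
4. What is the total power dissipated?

Nodal analysis, taking node 1 as the 0 V reference.
Source V1 fixes V_0 = 15 V.
KCL at each unknown node (sum of currents leaving = 0; resistances in Ω):
  Node 2: (V_2 - 0)/910 + (V_2 - 15)/20000 = 0
Collecting terms: 0.001149 × V_2 = 0.00075  =>  V_2 = 0.6528 V
Part 1:
  Read off the nodal solution: V_2 = 0.6528 V
Part 2:
  I_R1 = (V_0 - V_1)/R1 = (15 - 0)/3000 = 0.005 A
  Magnitude: I_R1 = 0.005 A
Part 3:
  I_R3 = (V_0 - V_2)/R3 = (15 - 0.6528)/20000 = 0.0007174 A
  P_R3 = I_R3² × R3 = (0.0007174)² × 20000 = 0.01029 W
Part 4:
  Power in each resistor, P = (ΔV)²/R:
    P_R1 = (15 - 0)²/3000 = 0.075 W
    P_R2 = (0 - 0.6528)²/910 = 0.0004683 W
    P_R3 = (15 - 0.6528)²/20000 = 0.01029 W
  P_total = P_R1 + P_R2 + P_R3 = 0.08576 W

Final answers:
1. V_2 = 0.6528 V
2. I_R1 = 0.005 A
3. P_R3 = 0.01029 W
4. P_total = 0.08576 W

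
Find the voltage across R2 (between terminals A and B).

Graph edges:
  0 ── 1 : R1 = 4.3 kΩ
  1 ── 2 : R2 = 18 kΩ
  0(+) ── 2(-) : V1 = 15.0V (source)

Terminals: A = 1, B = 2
R1 and R2 are in series across V1 (node 0 → node 1 → node 2), and the output A–B is taken across R2, so this is a voltage divider.
Series current: I = V1/(R1 + R2) = 15/(4300 + 18000) = 15/22300 = 0.0006726 A
V_R2 = I × R2 = V1 × R2/(R1 + R2) = 15 × 18000/22300 = 12.11 V

Final answer: 12.11 V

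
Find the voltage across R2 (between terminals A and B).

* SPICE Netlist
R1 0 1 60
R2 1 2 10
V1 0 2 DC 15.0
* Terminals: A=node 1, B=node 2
R1 and R2 are in series across V1 (node 0 → node 1 → node 2), and the output A–B is taken across R2, so this is a voltage divider.
Series current: I = V1/(R1 + R2) = 15/(60 + 10) = 15/70 = 0.2143 A
V_R2 = I × R2 = V1 × R2/(R1 + R2) = 15 × 10/70 = 2.143 V

Final answer: 2.143 V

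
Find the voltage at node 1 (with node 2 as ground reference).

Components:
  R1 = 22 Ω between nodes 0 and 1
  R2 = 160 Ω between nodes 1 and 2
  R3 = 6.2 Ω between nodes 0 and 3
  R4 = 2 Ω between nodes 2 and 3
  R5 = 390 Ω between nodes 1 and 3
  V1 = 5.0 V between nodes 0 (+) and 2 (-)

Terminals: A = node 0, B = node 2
Nodal analysis, taking node 2 as the 0 V reference.
Source V1 fixes V_0 = 5 V.
KCL at each unknown node (sum of currents leaving = 0; resistances in Ω):
  Node 1: (V_1 - 5)/22 + (V_1 - 0)/160 + (V_1 - V_3)/390 = 0
  Node 3: (V_3 - 5)/6.2 + (V_3 - 0)/2 + (V_3 - V_1)/390 = 0
Collecting terms (coefficients in siemens):
  0.05427·V_1 - 0.002564·V_3 = 0.2273
  0.6639·V_3 - 0.002564·V_1 = 0.8065
Determinant D = (0.05427)(0.6639) - (-0.002564)(-0.002564) = 0.03602
V_1 = [(0.2273)(0.6639) - (-0.002564)(0.8065)]/D = 4.246 V
V_3 = [(0.05427)(0.8065) - (0.2273)(-0.002564)]/D = 1.231 V
The requested potential is V_1 = 4.246 V.

Final answer: V_1 = 4.246 V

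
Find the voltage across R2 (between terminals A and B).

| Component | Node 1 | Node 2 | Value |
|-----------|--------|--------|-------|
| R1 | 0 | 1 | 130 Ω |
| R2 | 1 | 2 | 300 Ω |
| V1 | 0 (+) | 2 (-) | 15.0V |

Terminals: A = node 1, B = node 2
R1 and R2 are in series across V1 (node 0 → node 1 → node 2), and the output A–B is taken across R2, so this is a voltage divider.
Series current: I = V1/(R1 + R2) = 15/(130 + 300) = 15/430 = 0.03488 A
V_R2 = I × R2 = V1 × R2/(R1 + R2) = 15 × 300/430 = 10.47 V

Final answer: 10.47 V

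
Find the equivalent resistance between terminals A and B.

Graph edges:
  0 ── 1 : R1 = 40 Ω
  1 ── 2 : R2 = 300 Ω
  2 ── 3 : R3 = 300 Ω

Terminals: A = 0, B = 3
Reduce the network between node 0 (A) and node 3 (B) by series/parallel combination:
  Rs1 = R1 + R2 (series, joined only at node 1) = 40 + 300 = 340 Ω
  Rs2 = R3 + Rs1 (series, joined only at node 2) = 300 + 340 = 640 Ω
R_eq = 640 Ω

Final answer: 640 Ω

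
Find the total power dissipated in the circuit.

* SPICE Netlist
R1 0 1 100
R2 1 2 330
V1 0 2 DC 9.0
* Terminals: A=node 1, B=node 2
Nodal analysis, taking node 2 as the 0 V reference.
Source V1 fixes V_0 = 9 V.
KCL at each unknown node (sum of currents leaving = 0; resistances in Ω):
  Node 1: (V_1 - 9)/100 + (V_1 - 0)/330 = 0
Collecting terms: 0.01303 × V_1 = 0.09  =>  V_1 = 6.907 V
Power in each resistor, P = (ΔV)²/R:
  P_R1 = (9 - 6.907)²/100 = 0.04381 W
  P_R2 = (6.907 - 0)²/330 = 0.1446 W
P_total = P_R1 + P_R2 = 0.1884 W

Final answer: 0.1884 W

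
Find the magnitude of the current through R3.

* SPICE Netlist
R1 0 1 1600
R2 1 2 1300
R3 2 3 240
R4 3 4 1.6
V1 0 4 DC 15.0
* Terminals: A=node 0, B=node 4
Nodal analysis, taking node 4 as the 0 V reference.
Source V1 fixes V_0 = 15 V.
KCL at each unknown node (sum of currents leaving = 0; resistances in Ω):
  Node 1: (V_1 - 15)/1600 + (V_1 - V_2)/1300 = 0
  Node 2: (V_2 - V_1)/1300 + (V_2 - V_3)/240 = 0
  Node 3: (V_3 - V_2)/240 + (V_3 - 0)/1.6 = 0
Collecting terms (coefficients in siemens):
  0.001394·V_1 - 0.0007692·V_2 = 0.009375
  0.004936·V_2 - 0.0007692·V_1 - 0.004167·V_3 = 0
  0.6292·V_3 - 0.004167·V_2 = 0
Solving these 3 simultaneous equations (Gaussian elimination) gives:
  V_1 = 7.361 V, V_2 = 1.154 V, V_3 = 0.007639 V
I_R3 = (V_2 - V_3)/R3 = (1.154 - 0.007639)/240 = 0.004775 A
|I_R3| = 0.004775 A

Final answer: |I_R3| = 0.004775 A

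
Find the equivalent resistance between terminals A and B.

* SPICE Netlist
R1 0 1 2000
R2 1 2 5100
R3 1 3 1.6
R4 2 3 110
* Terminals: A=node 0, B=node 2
Reduce the network between node 0 (A) and node 2 (B) by series/parallel combination:
  Rs1 = R3 + R4 (series, joined only at node 3) = 1.6 + 110 = 111.6 Ω
  Rp1 = R2 ‖ Rs1 (parallel, both between nodes 1 and 2) = 1/(1/5100 + 1/111.6) = 109.2 Ω
  Rs2 = R1 + Rp1 (series, joined only at node 1) = 2000 + 109.2 = 2109 Ω
R_eq = 2.109 kΩ

Final answer: 2.109 kΩ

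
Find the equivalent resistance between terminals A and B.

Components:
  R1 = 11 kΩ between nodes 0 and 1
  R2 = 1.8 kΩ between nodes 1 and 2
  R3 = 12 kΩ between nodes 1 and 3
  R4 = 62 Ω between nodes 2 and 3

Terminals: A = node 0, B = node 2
Reduce the network between node 0 (A) and node 2 (B) by series/parallel combination:
  Rs1 = R3 + R4 (series, joined only at node 3) = 12000 + 62 = 12060 Ω
  Rp1 = R2 ‖ Rs1 (parallel, both between nodes 1 and 2) = 1/(1/1800 + 1/12060) = 1566 Ω
  Rs2 = R1 + Rp1 (series, joined only at node 1) = 11000 + 1566 = 12570 Ω
R_eq = 12.57 kΩ

Final answer: 12.57 kΩ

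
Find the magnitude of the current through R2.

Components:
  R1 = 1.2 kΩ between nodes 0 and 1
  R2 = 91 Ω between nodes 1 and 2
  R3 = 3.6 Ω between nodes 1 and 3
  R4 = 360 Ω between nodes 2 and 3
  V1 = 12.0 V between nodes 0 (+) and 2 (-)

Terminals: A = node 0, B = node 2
Nodal analysis, taking node 2 as the 0 V reference.
Source V1 fixes V_0 = 12 V.
KCL at each unknown node (sum of currents leaving = 0; resistances in Ω):
  Node 1: (V_1 - 12)/1200 + (V_1 - 0)/91 + (V_1 - V_3)/3.6 = 0
  Node 3: (V_3 - V_1)/3.6 + (V_3 - 0)/360 = 0
Collecting terms (coefficients in siemens):
  0.2896·V_1 - 0.2778·V_3 = 0.01
  0.2806·V_3 - 0.2778·V_1 = 0
Determinant D = (0.2896)(0.2806) - (-0.2778)(-0.2778) = 0.004088
V_1 = [(0.01)(0.2806) - (-0.2778)(0)]/D = 0.6862 V
V_3 = [(0.2896)(0) - (0.01)(-0.2778)]/D = 0.6794 V
I_R2 = (V_1 - V_2)/R2 = (0.6862 - 0)/91 = 0.007541 A
|I_R2| = 0.007541 A

Final answer: |I_R2| = 0.007541 A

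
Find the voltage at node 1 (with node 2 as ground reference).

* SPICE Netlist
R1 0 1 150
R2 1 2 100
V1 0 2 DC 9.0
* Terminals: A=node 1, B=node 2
Nodal analysis, taking node 2 as the 0 V reference.
Source V1 fixes V_0 = 9 V.
KCL at each unknown node (sum of currents leaving = 0; resistances in Ω):
  Node 1: (V_1 - 9)/150 + (V_1 - 0)/100 = 0
Collecting terms: 0.01667 × V_1 = 0.06  =>  V_1 = 3.6 V
The requested potential is V_1 = 3.6 V.

Final answer: V_1 = 3.6 V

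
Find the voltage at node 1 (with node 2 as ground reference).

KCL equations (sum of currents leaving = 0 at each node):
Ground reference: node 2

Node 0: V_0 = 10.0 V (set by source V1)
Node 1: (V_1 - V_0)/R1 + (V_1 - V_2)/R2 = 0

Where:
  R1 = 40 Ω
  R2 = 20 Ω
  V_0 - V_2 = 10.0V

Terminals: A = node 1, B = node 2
Nodal analysis, taking node 2 as the 0 V reference.
Source V1 fixes V_0 = 10 V.
KCL at each unknown node (sum of currents leaving = 0; resistances in Ω):
  Node 1: (V_1 - 10)/40 + (V_1 - 0)/20 = 0
Collecting terms: 0.075 × V_1 = 0.25  =>  V_1 = 3.333 V
The requested potential is V_1 = 3.333 V.

Final answer: V_1 = 3.333 V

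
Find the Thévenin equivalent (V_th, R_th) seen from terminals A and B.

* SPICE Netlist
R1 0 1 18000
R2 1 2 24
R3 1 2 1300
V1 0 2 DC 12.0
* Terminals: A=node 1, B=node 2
Step 1 — V_th is the open-circuit voltage V_A - V_B (nothing connected across the terminals).
Nodal analysis, taking node 2 as the 0 V reference.
Source V1 fixes V_0 = 12 V.
KCL at each unknown node (sum of currents leaving = 0; resistances in Ω):
  Node 1: (V_1 - 12)/18000 + (V_1 - 0)/24 + (V_1 - 0)/1300 = 0
Collecting terms: 0.04249 × V_1 = 0.0006667  =>  V_1 = 0.01569 V
V_th = V_1 - V_2 = 0.01569 - 0 = 0.01569 V
Step 2 — R_th: zero the source — replace V1 by a short circuit (node 2 merges into node 0) — and find the resistance seen between A (node 1) and B (node 0).
Reduce the network between node 1 (A) and node 0 (B) by series/parallel combination:
  Rp1 = R1 ‖ R2 ‖ R3 (parallel, all between nodes 0 and 1) = 1/(1/18000 + 1/24 + 1/1300) = 23.53 Ω
R_th = 23.53 Ω

Final answer: V_th = 0.01569 V, R_th = 23.53 Ω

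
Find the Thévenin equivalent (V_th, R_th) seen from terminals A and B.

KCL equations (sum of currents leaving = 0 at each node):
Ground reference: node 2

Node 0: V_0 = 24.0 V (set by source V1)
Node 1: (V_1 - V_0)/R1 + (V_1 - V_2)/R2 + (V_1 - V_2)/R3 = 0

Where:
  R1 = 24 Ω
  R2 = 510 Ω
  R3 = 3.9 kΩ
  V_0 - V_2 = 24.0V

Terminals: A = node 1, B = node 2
Step 1 — V_th is the open-circuit voltage V_A - V_B (nothing connected across the terminals).
Nodal analysis, taking node 2 as the 0 V reference.
Source V1 fixes V_0 = 24 V.
KCL at each unknown node (sum of currents leaving = 0; resistances in Ω):
  Node 1: (V_1 - 24)/24 + (V_1 - 0)/510 + (V_1 - 0)/3900 = 0
Collecting terms: 0.04388 × V_1 = 1  =>  V_1 = 22.79 V
V_th = V_1 - V_2 = 22.79 - 0 = 22.79 V
Step 2 — R_th: zero the source — replace V1 by a short circuit (node 2 merges into node 0) — and find the resistance seen between A (node 1) and B (node 0).
Reduce the network between node 1 (A) and node 0 (B) by series/parallel combination:
  Rp1 = R1 ‖ R2 ‖ R3 (parallel, all between nodes 0 and 1) = 1/(1/24 + 1/510 + 1/3900) = 22.79 Ω
R_th = 22.79 Ω

Final answer: V_th = 22.79 V, R_th = 22.79 Ω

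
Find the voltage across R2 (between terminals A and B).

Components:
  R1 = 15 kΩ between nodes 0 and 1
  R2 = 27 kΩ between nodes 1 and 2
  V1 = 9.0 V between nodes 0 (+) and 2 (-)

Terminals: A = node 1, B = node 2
R1 and R2 are in series across V1 (node 0 → node 1 → node 2), and the output A–B is taken across R2, so this is a voltage divider.
Series current: I = V1/(R1 + R2) = 9/(15000 + 27000) = 9/42000 = 0.0002143 A
V_R2 = I × R2 = V1 × R2/(R1 + R2) = 9 × 27000/42000 = 5.786 V

Final answer: 5.786 V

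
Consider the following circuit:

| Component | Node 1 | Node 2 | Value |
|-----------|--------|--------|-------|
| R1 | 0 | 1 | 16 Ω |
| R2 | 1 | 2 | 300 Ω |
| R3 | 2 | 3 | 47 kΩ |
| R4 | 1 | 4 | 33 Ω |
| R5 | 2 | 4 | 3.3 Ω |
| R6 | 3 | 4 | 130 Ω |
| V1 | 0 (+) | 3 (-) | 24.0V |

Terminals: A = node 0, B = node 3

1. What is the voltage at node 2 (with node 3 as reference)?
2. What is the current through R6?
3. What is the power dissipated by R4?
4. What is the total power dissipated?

Nodal analysis, taking node 3 as the 0 V reference.
Source V1 fixes V_0 = 24 V.
KCL at each unknown node (sum of currents leaving = 0; resistances in Ω):
  Node 1: (V_1 - 24)/16 + (V_1 - V_2)/300 + (V_1 - V_4)/33 = 0
  Node 2: (V_2 - V_1)/300 + (V_2 - 0)/47000 + (V_2 - V_4)/3.3 = 0
  Node 4: (V_4 - V_1)/33 + (V_4 - V_2)/3.3 + (V_4 - 0)/130 = 0
Collecting terms (coefficients in siemens):
  0.09614·V_1 - 0.003333·V_2 - 0.0303·V_4 = 1.5
  0.3064·V_2 - 0.003333·V_1 - 0.303·V_4 = 0
  0.341·V_4 - 0.0303·V_1 - 0.303·V_2 = 0
Solving these 3 simultaneous equations (Gaussian elimination) gives:
  V_1 = 21.81 V, V_2 = 17.78 V, V_4 = 17.74 V
Part 1:
  Read off the nodal solution: V_2 = 17.78 V
Part 2:
  I_R6 = (V_3 - V_4)/R6 = (0 - 17.74)/130 = -0.1365 A
  Magnitude: I_R6 = 0.1365 A
Part 3:
  I_R4 = (V_1 - V_4)/R4 = (21.81 - 17.74)/33 = 0.1234 A
  P_R4 = I_R4² × R4 = (0.1234)² × 33 = 0.5025 W
Part 4:
  Power in each resistor, P = (ΔV)²/R:
    P_R1 = (24 - 21.81)²/16 = 0.2996 W
    P_R2 = (21.81 - 17.78)²/300 = 0.05411 W
    P_R3 = (17.78 - 0)²/47000 = 0.006727 W
    P_R4 = (21.81 - 17.74)²/33 = 0.5025 W
    P_R5 = (17.78 - 17.74)²/3.3 = 0.0005622 W
    P_R6 = (0 - 17.74)²/130 = 2.42 W
  P_total = P_R1 + P_R2 + P_R3 + P_R4 + P_R5 + P_R6 = 3.284 W

Final answers:
1. V_2 = 17.78 V
2. I_R6 = 0.1365 A
3. P_R4 = 0.5025 W
4. P_total = 3.284 W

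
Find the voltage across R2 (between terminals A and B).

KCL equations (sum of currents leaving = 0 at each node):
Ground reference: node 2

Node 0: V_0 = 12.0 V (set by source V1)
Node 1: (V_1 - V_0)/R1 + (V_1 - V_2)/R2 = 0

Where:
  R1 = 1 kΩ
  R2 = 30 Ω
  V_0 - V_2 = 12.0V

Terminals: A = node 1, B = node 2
R1 and R2 are in series across V1 (node 0 → node 1 → node 2), and the output A–B is taken across R2, so this is a voltage divider.
Series current: I = V1/(R1 + R2) = 12/(1000 + 30) = 12/1030 = 0.01165 A
V_R2 = I × R2 = V1 × R2/(R1 + R2) = 12 × 30/1030 = 0.3495 V

Final answer: 0.3495 V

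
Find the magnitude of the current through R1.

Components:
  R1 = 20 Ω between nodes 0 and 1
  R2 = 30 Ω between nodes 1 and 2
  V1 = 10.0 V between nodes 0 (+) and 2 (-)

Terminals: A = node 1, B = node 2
Nodal analysis, taking node 2 as the 0 V reference.
Source V1 fixes V_0 = 10 V.
KCL at each unknown node (sum of currents leaving = 0; resistances in Ω):
  Node 1: (V_1 - 10)/20 + (V_1 - 0)/30 = 0
Collecting terms: 0.08333 × V_1 = 0.5  =>  V_1 = 6 V
I_R1 = (V_0 - V_1)/R1 = (10 - 6)/20 = 0.2 A
|I_R1| = 0.2 A

Final answer: |I_R1| = 0.2 A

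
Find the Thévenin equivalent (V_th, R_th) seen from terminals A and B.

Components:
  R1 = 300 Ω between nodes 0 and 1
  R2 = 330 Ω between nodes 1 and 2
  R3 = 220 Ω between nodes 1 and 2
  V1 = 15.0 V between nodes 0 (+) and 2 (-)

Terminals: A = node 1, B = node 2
Step 1 — V_th is the open-circuit voltage V_A - V_B (nothing connected across the terminals).
Nodal analysis, taking node 2 as the 0 V reference.
Source V1 fixes V_0 = 15 V.
KCL at each unknown node (sum of currents leaving = 0; resistances in Ω):
  Node 1: (V_1 - 15)/300 + (V_1 - 0)/330 + (V_1 - 0)/220 = 0
Collecting terms: 0.01091 × V_1 = 0.05  =>  V_1 = 4.583 V
V_th = V_1 - V_2 = 4.583 - 0 = 4.583 V
Step 2 — R_th: zero the source — replace V1 by a short circuit (node 2 merges into node 0) — and find the resistance seen between A (node 1) and B (node 0).
Reduce the network between node 1 (A) and node 0 (B) by series/parallel combination:
  Rp1 = R1 ‖ R2 ‖ R3 (parallel, all between nodes 0 and 1) = 1/(1/300 + 1/330 + 1/220) = 91.67 Ω
R_th = 91.67 Ω

Final answer: V_th = 4.583 V, R_th = 91.67 Ω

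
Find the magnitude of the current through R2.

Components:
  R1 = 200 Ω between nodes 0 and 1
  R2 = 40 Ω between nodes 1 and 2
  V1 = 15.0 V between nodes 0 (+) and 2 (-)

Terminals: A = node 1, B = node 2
Nodal analysis, taking node 2 as the 0 V reference.
Source V1 fixes V_0 = 15 V.
KCL at each unknown node (sum of currents leaving = 0; resistances in Ω):
  Node 1: (V_1 - 15)/200 + (V_1 - 0)/40 = 0
Collecting terms: 0.03 × V_1 = 0.075  =>  V_1 = 2.5 V
I_R2 = (V_1 - V_2)/R2 = (2.5 - 0)/40 = 0.0625 A
|I_R2| = 0.0625 A

Final answer: |I_R2| = 0.0625 A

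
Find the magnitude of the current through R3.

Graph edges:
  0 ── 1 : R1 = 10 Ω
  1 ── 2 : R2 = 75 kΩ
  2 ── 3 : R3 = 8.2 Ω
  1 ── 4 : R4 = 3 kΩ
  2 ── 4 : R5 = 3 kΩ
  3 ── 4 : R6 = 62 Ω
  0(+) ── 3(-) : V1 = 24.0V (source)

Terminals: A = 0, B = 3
Nodal analysis, taking node 3 as the 0 V reference.
Source V1 fixes V_0 = 24 V.
KCL at each unknown node (sum of currents leaving = 0; resistances in Ω):
  Node 1: (V_1 - 24)/10 + (V_1 - V_2)/75000 + (V_1 - V_4)/3000 = 0
  Node 2: (V_2 - V_1)/75000 + (V_2 - 0)/8.2 + (V_2 - V_4)/3000 = 0
  Node 4: (V_4 - V_1)/3000 + (V_4 - V_2)/3000 + (V_4 - 0)/62 = 0
Collecting terms (coefficients in siemens):
  0.1003·V_1 - 0.00001333·V_2 - 0.0003333·V_4 = 2.4
  0.1223·V_2 - 0.00001333·V_1 - 0.0003333·V_4 = 0
  0.0168·V_4 - 0.0003333·V_1 - 0.0003333·V_2 = 0
Solving these 3 simultaneous equations (Gaussian elimination) gives:
  V_1 = 23.92 V, V_2 = 0.003902 V, V_4 = 0.4748 V
I_R3 = (V_2 - V_3)/R3 = (0.003902 - 0)/8.2 = 0.0004758 A
|I_R3| = 0.0004758 A

Final answer: |I_R3| = 0.0004758 A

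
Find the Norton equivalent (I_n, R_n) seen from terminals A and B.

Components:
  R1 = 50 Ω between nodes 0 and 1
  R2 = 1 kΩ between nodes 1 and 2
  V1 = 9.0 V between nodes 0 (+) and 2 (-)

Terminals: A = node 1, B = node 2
Find the Thévenin equivalent first; then I_n = V_th/R_th and R_n = R_th.
Step 1 — V_th is the open-circuit voltage V_A - V_B (nothing connected across the terminals).
Nodal analysis, taking node 2 as the 0 V reference.
Source V1 fixes V_0 = 9 V.
KCL at each unknown node (sum of currents leaving = 0; resistances in Ω):
  Node 1: (V_1 - 9)/50 + (V_1 - 0)/1000 = 0
Collecting terms: 0.021 × V_1 = 0.18  =>  V_1 = 8.571 V
V_th = V_1 - V_2 = 8.571 - 0 = 8.571 V
Step 2 — R_th: zero the source — replace V1 by a short circuit (node 2 merges into node 0) — and find the resistance seen between A (node 1) and B (node 0).
Reduce the network between node 1 (A) and node 0 (B) by series/parallel combination:
  Rp1 = R1 ‖ R2 (parallel, both between nodes 0 and 1) = 1/(1/50 + 1/1000) = 47.62 Ω
R_th = 47.62 Ω
I_n = V_th/R_th = 8.571/47.62 = 0.18 A, and R_n = R_th = 47.62 Ω

Final answer: I_n = 0.18 A, R_n = 47.62 Ω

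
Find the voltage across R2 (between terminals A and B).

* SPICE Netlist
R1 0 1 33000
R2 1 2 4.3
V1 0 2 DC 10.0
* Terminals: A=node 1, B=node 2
R1 and R2 are in series across V1 (node 0 → node 1 → node 2), and the output A–B is taken across R2, so this is a voltage divider.
Series current: I = V1/(R1 + R2) = 10/(33000 + 4.3) = 10/33000 = 0.000303 A
V_R2 = I × R2 = V1 × R2/(R1 + R2) = 10 × 4.3/33000 = 0.001303 V

Final answer: 0.001303 V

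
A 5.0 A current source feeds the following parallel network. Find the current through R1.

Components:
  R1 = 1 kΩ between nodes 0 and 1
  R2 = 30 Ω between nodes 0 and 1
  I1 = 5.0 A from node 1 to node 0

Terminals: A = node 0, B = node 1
All resistors sit directly between nodes 0 and 1, so they are in parallel and share one voltage V; the full source current 5 A splits among them.
1/R_par = 1/1000 + 1/30 = 0.03433 S  =>  R_par = 29.13 Ω
V = I × R_par = 5 × 29.13 = 145.6 V
I_R1 = V/R1 = 145.6/1000 = 0.1456 A

Final answer: 0.1456 A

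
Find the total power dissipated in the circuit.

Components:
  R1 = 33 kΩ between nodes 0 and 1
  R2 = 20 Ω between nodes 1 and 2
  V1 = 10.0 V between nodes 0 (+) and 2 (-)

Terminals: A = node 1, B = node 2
Nodal analysis, taking node 2 as the 0 V reference.
Source V1 fixes V_0 = 10 V.
KCL at each unknown node (sum of currents leaving = 0; resistances in Ω):
  Node 1: (V_1 - 10)/33000 + (V_1 - 0)/20 = 0
Collecting terms: 0.05003 × V_1 = 0.000303  =>  V_1 = 0.006057 V
Power in each resistor, P = (ΔV)²/R:
  P_R1 = (10 - 0.006057)²/33000 = 0.003027 W
  P_R2 = (0.006057 - 0)²/20 = 0.000001834 W
P_total = P_R1 + P_R2 = 0.003028 W

Final answer: 0.003028 W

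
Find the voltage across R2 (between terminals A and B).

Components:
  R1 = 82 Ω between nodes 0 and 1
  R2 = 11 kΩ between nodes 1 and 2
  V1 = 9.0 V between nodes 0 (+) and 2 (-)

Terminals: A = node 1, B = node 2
R1 and R2 are in series across V1 (node 0 → node 1 → node 2), and the output A–B is taken across R2, so this is a voltage divider.
Series current: I = V1/(R1 + R2) = 9/(82 + 11000) = 9/11080 = 0.0008121 A
V_R2 = I × R2 = V1 × R2/(R1 + R2) = 9 × 11000/11080 = 8.933 V

Final answer: 8.933 V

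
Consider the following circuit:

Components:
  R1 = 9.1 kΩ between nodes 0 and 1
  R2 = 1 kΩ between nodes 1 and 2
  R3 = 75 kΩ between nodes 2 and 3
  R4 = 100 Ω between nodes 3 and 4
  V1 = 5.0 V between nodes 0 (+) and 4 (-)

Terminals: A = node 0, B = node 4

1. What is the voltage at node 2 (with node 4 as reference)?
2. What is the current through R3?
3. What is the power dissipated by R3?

Nodal analysis, taking node 4 as the 0 V reference.
Source V1 fixes V_0 = 5 V.
KCL at each unknown node (sum of currents leaving = 0; resistances in Ω):
  Node 1: (V_1 - 5)/9100 + (V_1 - V_2)/1000 = 0
  Node 2: (V_2 - V_1)/1000 + (V_2 - V_3)/75000 = 0
  Node 3: (V_3 - V_2)/75000 + (V_3 - 0)/100 = 0
Collecting terms (coefficients in siemens):
  0.00111·V_1 - 0.001·V_2 = 0.0005495
  0.001013·V_2 - 0.001·V_1 - 0.00001333·V_3 = 0
  0.01001·V_3 - 0.00001333·V_2 = 0
Solving these 3 simultaneous equations (Gaussian elimination) gives:
  V_1 = 4.466 V, V_2 = 4.407 V, V_3 = 0.005869 V
Part 1:
  Read off the nodal solution: V_2 = 4.407 V
Part 2:
  I_R3 = (V_2 - V_3)/R3 = (4.407 - 0.005869)/75000 = 0.00005869 A
  Magnitude: I_R3 = 0.00005869 A
Part 3:
  I_R3 = (V_2 - V_3)/R3 = (4.407 - 0.005869)/75000 = 0.00005869 A
  P_R3 = I_R3² × R3 = (0.00005869)² × 75000 = 0.0002583 W

Final answers:
1. V_2 = 4.407 V
2. I_R3 = 5.869e-05 A
3. P_R3 = 0.0002583 W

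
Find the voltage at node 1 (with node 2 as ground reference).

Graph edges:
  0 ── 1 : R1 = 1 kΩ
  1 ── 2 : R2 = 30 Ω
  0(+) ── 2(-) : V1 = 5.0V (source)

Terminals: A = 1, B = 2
Nodal analysis, taking node 2 as the 0 V reference.
Source V1 fixes V_0 = 5 V.
KCL at each unknown node (sum of currents leaving = 0; resistances in Ω):
  Node 1: (V_1 - 5)/1000 + (V_1 - 0)/30 = 0
Collecting terms: 0.03433 × V_1 = 0.005  =>  V_1 = 0.1456 V
The requested potential is V_1 = 0.1456 V.

Final answer: V_1 = 0.1456 V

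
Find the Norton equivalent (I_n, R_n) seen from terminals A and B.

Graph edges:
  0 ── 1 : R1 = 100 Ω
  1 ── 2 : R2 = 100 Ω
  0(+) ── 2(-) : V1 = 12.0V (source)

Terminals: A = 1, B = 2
Find the Thévenin equivalent first; then I_n = V_th/R_th and R_n = R_th.
Step 1 — V_th is the open-circuit voltage V_A - V_B (nothing connected across the terminals).
Nodal analysis, taking node 2 as the 0 V reference.
Source V1 fixes V_0 = 12 V.
KCL at each unknown node (sum of currents leaving = 0; resistances in Ω):
  Node 1: (V_1 - 12)/100 + (V_1 - 0)/100 = 0
Collecting terms: 0.02 × V_1 = 0.12  =>  V_1 = 6 V
V_th = V_1 - V_2 = 6 - 0 = 6 V
Step 2 — R_th: zero the source — replace V1 by a short circuit (node 2 merges into node 0) — and find the resistance seen between A (node 1) and B (node 0).
Reduce the network between node 1 (A) and node 0 (B) by series/parallel combination:
  Rp1 = R1 ‖ R2 (parallel, both between nodes 0 and 1) = 1/(1/100 + 1/100) = 50 Ω
R_th = 50 Ω
I_n = V_th/R_th = 6/50 = 0.12 A, and R_n = R_th = 50 Ω

Final answer: I_n = 0.12 A, R_n = 50 Ω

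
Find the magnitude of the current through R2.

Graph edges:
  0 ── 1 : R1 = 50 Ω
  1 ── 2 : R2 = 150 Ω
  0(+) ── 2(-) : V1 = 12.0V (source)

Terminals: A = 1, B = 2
Nodal analysis, taking node 2 as the 0 V reference.
Source V1 fixes V_0 = 12 V.
KCL at each unknown node (sum of currents leaving = 0; resistances in Ω):
  Node 1: (V_1 - 12)/50 + (V_1 - 0)/150 = 0
Collecting terms: 0.02667 × V_1 = 0.24  =>  V_1 = 9 V
I_R2 = (V_1 - V_2)/R2 = (9 - 0)/150 = 0.06 A
|I_R2| = 0.06 A

Final answer: |I_R2| = 0.06 A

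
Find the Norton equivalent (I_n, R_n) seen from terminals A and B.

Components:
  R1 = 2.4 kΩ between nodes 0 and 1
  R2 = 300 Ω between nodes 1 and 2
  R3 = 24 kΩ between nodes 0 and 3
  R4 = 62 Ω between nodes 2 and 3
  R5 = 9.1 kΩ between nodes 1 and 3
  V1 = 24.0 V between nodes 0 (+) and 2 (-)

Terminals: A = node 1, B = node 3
Find the Thévenin equivalent first; then I_n = V_th/R_th and R_n = R_th.
Step 1 — V_th is the open-circuit voltage V_A - V_B (nothing connected across the terminals).
Nodal analysis, taking node 2 as the 0 V reference.
Source V1 fixes V_0 = 24 V.
KCL at each unknown node (sum of currents leaving = 0; resistances in Ω):
  Node 1: (V_1 - 24)/2400 + (V_1 - 0)/300 + (V_1 - V_3)/9100 = 0
  Node 3: (V_3 - 24)/24000 + (V_3 - 0)/62 + (V_3 - V_1)/9100 = 0
Collecting terms (coefficients in siemens):
  0.00386·V_1 - 0.0001099·V_3 = 0.01
  0.01628·V_3 - 0.0001099·V_1 = 0.001
Determinant D = (0.00386)(0.01628) - (-0.0001099)(-0.0001099) = 0.00006283
V_1 = [(0.01)(0.01628) - (-0.0001099)(0.001)]/D = 2.593 V
V_3 = [(0.00386)(0.001) - (0.01)(-0.0001099)]/D = 0.07892 V
V_th = V_1 - V_3 = 2.593 - 0.07892 = 2.514 V
Step 2 — R_th: zero the source — replace V1 by a short circuit (node 2 merges into node 0) — and find the resistance seen between A (node 1) and B (node 3).
Reduce the network between node 1 (A) and node 3 (B) by series/parallel combination:
  Rp1 = R1 ‖ R2 (parallel, both between nodes 0 and 1) = 1/(1/2400 + 1/300) = 266.7 Ω
  Rp2 = R3 ‖ R4 (parallel, both between nodes 0 and 3) = 1/(1/24000 + 1/62) = 61.84 Ω
  Rs1 = Rp1 + Rp2 (series, joined only at node 0) = 266.7 + 61.84 = 328.5 Ω
  Rp3 = R5 ‖ Rs1 (parallel, both between nodes 1 and 3) = 1/(1/9100 + 1/328.5) = 317.1 Ω
R_th = 317.1 Ω
I_n = V_th/R_th = 2.514/317.1 = 0.007929 A, and R_n = R_th = 317.1 Ω

Final answer: I_n = 0.007929 A, R_n = 317.1 Ω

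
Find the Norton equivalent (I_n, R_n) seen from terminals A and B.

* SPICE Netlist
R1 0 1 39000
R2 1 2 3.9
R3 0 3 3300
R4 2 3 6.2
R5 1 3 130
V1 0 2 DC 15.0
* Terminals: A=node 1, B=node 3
Find the Thévenin equivalent first; then I_n = V_th/R_th and R_n = R_th.
Step 1 — V_th is the open-circuit voltage V_A - V_B (nothing connected across the terminals).
Nodal analysis, taking node 2 as the 0 V reference.
Source V1 fixes V_0 = 15 V.
KCL at each unknown node (sum of currents leaving = 0; resistances in Ω):
  Node 1: (V_1 - 15)/39000 + (V_1 - 0)/3.9 + (V_1 - V_3)/130 = 0
  Node 3: (V_3 - 15)/3300 + (V_3 - 0)/6.2 + (V_3 - V_1)/130 = 0
Collecting terms (coefficients in siemens):
  0.2641·V_1 - 0.007692·V_3 = 0.0003846
  0.1693·V_3 - 0.007692·V_1 = 0.004545
Determinant D = (0.2641)(0.1693) - (-0.007692)(-0.007692) = 0.04465
V_1 = [(0.0003846)(0.1693) - (-0.007692)(0.004545)]/D = 0.002241 V
V_3 = [(0.2641)(0.004545) - (0.0003846)(-0.007692)]/D = 0.02695 V
V_th = V_1 - V_3 = 0.002241 - 0.02695 = -0.02471 V
Step 2 — R_th: zero the source — replace V1 by a short circuit (node 2 merges into node 0) — and find the resistance seen between A (node 1) and B (node 3).
Reduce the network between node 1 (A) and node 3 (B) by series/parallel combination:
  Rp1 = R1 ‖ R2 (parallel, both between nodes 0 and 1) = 1/(1/39000 + 1/3.9) = 3.9 Ω
  Rp2 = R3 ‖ R4 (parallel, both between nodes 0 and 3) = 1/(1/3300 + 1/6.2) = 6.188 Ω
  Rs1 = Rp1 + Rp2 (series, joined only at node 0) = 3.9 + 6.188 = 10.09 Ω
  Rp3 = R5 ‖ Rs1 (parallel, both between nodes 1 and 3) = 1/(1/130 + 1/10.09) = 9.362 Ω
R_th = 9.362 Ω
I_n = V_th/R_th = -0.02471/9.362 = -0.00264 A, and R_n = R_th = 9.362 Ω

Final answer: I_n = -0.00264 A, R_n = 9.362 Ω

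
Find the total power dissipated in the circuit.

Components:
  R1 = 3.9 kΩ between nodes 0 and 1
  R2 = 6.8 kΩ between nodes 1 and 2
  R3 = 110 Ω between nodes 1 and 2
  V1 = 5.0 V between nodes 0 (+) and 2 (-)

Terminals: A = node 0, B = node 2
Nodal analysis, taking node 2 as the 0 V reference.
Source V1 fixes V_0 = 5 V.
KCL at each unknown node (sum of currents leaving = 0; resistances in Ω):
  Node 1: (V_1 - 5)/3900 + (V_1 - 0)/6800 + (V_1 - 0)/110 = 0
Collecting terms: 0.009494 × V_1 = 0.001282  =>  V_1 = 0.135 V
Power in each resistor, P = (ΔV)²/R:
  P_R1 = (5 - 0.135)²/3900 = 0.006069 W
  P_R2 = (0.135 - 0)²/6800 = 0.000002681 W
  P_R3 = (0.135 - 0)²/110 = 0.0001658 W
P_total = P_R1 + P_R2 + P_R3 = 0.006237 W

Final answer: 0.006237 W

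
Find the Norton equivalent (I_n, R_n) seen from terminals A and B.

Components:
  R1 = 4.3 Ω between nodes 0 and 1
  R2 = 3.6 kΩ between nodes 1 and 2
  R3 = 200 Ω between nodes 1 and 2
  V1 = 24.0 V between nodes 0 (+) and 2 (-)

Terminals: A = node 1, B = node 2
Find the Thévenin equivalent first; then I_n = V_th/R_th and R_n = R_th.
Step 1 — V_th is the open-circuit voltage V_A - V_B (nothing connected across the terminals).
Nodal analysis, taking node 2 as the 0 V reference.
Source V1 fixes V_0 = 24 V.
KCL at each unknown node (sum of currents leaving = 0; resistances in Ω):
  Node 1: (V_1 - 24)/4.3 + (V_1 - 0)/3600 + (V_1 - 0)/200 = 0
Collecting terms: 0.2378 × V_1 = 5.581  =>  V_1 = 23.47 V
V_th = V_1 - V_2 = 23.47 - 0 = 23.47 V
Step 2 — R_th: zero the source — replace V1 by a short circuit (node 2 merges into node 0) — and find the resistance seen between A (node 1) and B (node 0).
Reduce the network between node 1 (A) and node 0 (B) by series/parallel combination:
  Rp1 = R1 ‖ R2 ‖ R3 (parallel, all between nodes 0 and 1) = 1/(1/4.3 + 1/3600 + 1/200) = 4.205 Ω
R_th = 4.205 Ω
I_n = V_th/R_th = 23.47/4.205 = 5.581 A, and R_n = R_th = 4.205 Ω

Final answer: I_n = 5.581 A, R_n = 4.205 Ω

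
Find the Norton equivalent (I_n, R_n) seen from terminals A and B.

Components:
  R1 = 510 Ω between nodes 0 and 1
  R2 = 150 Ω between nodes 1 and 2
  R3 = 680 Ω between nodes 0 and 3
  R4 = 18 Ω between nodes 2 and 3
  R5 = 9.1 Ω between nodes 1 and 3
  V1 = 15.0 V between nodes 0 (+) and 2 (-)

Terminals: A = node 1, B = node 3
Find the Thévenin equivalent first; then I_n = V_th/R_th and R_n = R_th.
Step 1 — V_th is the open-circuit voltage V_A - V_B (nothing connected across the terminals).
Nodal analysis, taking node 2 as the 0 V reference.
Source V1 fixes V_0 = 15 V.
KCL at each unknown node (sum of currents leaving = 0; resistances in Ω):
  Node 1: (V_1 - 15)/510 + (V_1 - 0)/150 + (V_1 - V_3)/9.1 = 0
  Node 3: (V_3 - 15)/680 + (V_3 - 0)/18 + (V_3 - V_1)/9.1 = 0
Collecting terms (coefficients in siemens):
  0.1185·V_1 - 0.1099·V_3 = 0.02941
  0.1669·V_3 - 0.1099·V_1 = 0.02206
Determinant D = (0.1185)(0.1669) - (-0.1099)(-0.1099) = 0.007707
V_1 = [(0.02941)(0.1669) - (-0.1099)(0.02206)]/D = 0.9516 V
V_3 = [(0.1185)(0.02206) - (0.02941)(-0.1099)]/D = 0.7586 V
V_th = V_1 - V_3 = 0.9516 - 0.7586 = 0.1929 V
Step 2 — R_th: zero the source — replace V1 by a short circuit (node 2 merges into node 0) — and find the resistance seen between A (node 1) and B (node 3).
Reduce the network between node 1 (A) and node 3 (B) by series/parallel combination:
  Rp1 = R1 ‖ R2 (parallel, both between nodes 0 and 1) = 1/(1/510 + 1/150) = 115.9 Ω
  Rp2 = R3 ‖ R4 (parallel, both between nodes 0 and 3) = 1/(1/680 + 1/18) = 17.54 Ω
  Rs1 = Rp1 + Rp2 (series, joined only at node 0) = 115.9 + 17.54 = 133.4 Ω
  Rp3 = R5 ‖ Rs1 (parallel, both between nodes 1 and 3) = 1/(1/9.1 + 1/133.4) = 8.519 Ω
R_th = 8.519 Ω
I_n = V_th/R_th = 0.1929/8.519 = 0.02265 A, and R_n = R_th = 8.519 Ω

Final answer: I_n = 0.02265 A, R_n = 8.519 Ω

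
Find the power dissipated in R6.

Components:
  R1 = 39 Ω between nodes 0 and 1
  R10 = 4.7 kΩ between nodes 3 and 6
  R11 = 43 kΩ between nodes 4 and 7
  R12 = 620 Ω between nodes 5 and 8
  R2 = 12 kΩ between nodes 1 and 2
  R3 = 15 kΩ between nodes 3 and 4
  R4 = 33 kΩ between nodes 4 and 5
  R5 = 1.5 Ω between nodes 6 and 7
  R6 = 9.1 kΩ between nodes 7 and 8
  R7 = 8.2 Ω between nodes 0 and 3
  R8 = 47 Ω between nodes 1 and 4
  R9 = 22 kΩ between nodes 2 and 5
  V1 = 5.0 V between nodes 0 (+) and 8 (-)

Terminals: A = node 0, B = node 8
Nodal analysis, taking node 8 as the 0 V reference.
Source V1 fixes V_0 = 5 V.
KCL at each unknown node (sum of currents leaving = 0; resistances in Ω):
  Node 1: (V_1 - 5)/39 + (V_1 - V_2)/12000 + (V_1 - V_4)/47 = 0
  Node 2: (V_2 - V_1)/12000 + (V_2 - V_5)/22000 = 0
  Node 3: (V_3 - V_4)/15000 + (V_3 - 5)/8.2 + (V_3 - V_6)/4700 = 0
  Node 4: (V_4 - V_3)/15000 + (V_4 - V_5)/33000 + (V_4 - V_1)/47 + (V_4 - V_7)/43000 = 0
  Node 5: (V_5 - V_4)/33000 + (V_5 - V_2)/22000 + (V_5 - 0)/620 = 0
  Node 6: (V_6 - V_7)/1.5 + (V_6 - V_3)/4700 = 0
  Node 7: (V_7 - V_6)/1.5 + (V_7 - 0)/9100 + (V_7 - V_4)/43000 = 0
Collecting terms (coefficients in siemens):
  0.047·V_1 - 0.00008333·V_2 - 0.02128·V_4 = 0.1282
  0.0001288·V_2 - 0.00008333·V_1 - 0.00004545·V_5 = 0
  0.1222·V_3 - 0.00006667·V_4 - 0.0002128·V_6 = 0.6098
  0.0214·V_4 - 0.02128·V_1 - 0.00006667·V_3 - 0.0000303·V_5 - 0.00002326·V_7 = 0
  0.001689·V_5 - 0.00004545·V_2 - 0.0000303·V_4 = 0
  0.6669·V_6 - 0.0002128·V_3 - 0.6667·V_7 = 0
  0.6668·V_7 - 0.00002326·V_4 - 0.6667·V_6 = 0
Solving these 7 simultaneous equations (Gaussian elimination) gives:
  V_1 = 4.987 V, V_2 = 3.29 V, V_3 = 4.997 V, V_4 = 4.979 V
  V_5 = 0.1779 V, V_6 = 3.409 V, V_7 = 3.408 V
I_R6 = (V_7 - V_8)/R6 = (3.408 - 0)/9100 = 0.0003745 A
P_R6 = I_R6² × R6 = (0.0003745)² × 9100 = 0.001276 W

Final answer: 0.001276 W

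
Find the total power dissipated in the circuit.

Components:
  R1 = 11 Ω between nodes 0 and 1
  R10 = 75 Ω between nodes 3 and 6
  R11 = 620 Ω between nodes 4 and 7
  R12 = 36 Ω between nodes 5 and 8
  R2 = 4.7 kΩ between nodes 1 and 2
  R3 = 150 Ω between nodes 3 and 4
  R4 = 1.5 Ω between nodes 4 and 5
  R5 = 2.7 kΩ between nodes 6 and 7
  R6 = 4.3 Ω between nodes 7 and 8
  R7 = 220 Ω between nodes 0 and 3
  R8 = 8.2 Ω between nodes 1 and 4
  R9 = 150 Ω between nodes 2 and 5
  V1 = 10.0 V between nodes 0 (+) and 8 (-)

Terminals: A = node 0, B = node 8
Nodal analysis, taking node 8 as the 0 V reference.
Source V1 fixes V_0 = 10 V.
KCL at each unknown node (sum of currents leaving = 0; resistances in Ω):
  Node 1: (V_1 - 10)/11 + (V_1 - V_2)/4700 + (V_1 - V_4)/8.2 = 0
  Node 2: (V_2 - V_1)/4700 + (V_2 - V_5)/150 = 0
  Node 3: (V_3 - V_4)/150 + (V_3 - 10)/220 + (V_3 - V_6)/75 = 0
  Node 4: (V_4 - V_3)/150 + (V_4 - V_5)/1.5 + (V_4 - V_1)/8.2 + (V_4 - V_7)/620 = 0
  Node 5: (V_5 - V_4)/1.5 + (V_5 - V_2)/150 + (V_5 - 0)/36 = 0
  Node 6: (V_6 - V_7)/2700 + (V_6 - V_3)/75 = 0
  Node 7: (V_7 - V_6)/2700 + (V_7 - 0)/4.3 + (V_7 - V_4)/620 = 0
Collecting terms (coefficients in siemens):
  0.2131·V_1 - 0.0002128·V_2 - 0.122·V_4 = 0.9091
  0.006879·V_2 - 0.0002128·V_1 - 0.006667·V_5 = 0
  0.02455·V_3 - 0.006667·V_4 - 0.01333·V_6 = 0.04545
  0.7969·V_4 - 0.122·V_1 - 0.006667·V_3 - 0.6667·V_5 - 0.001613·V_7 = 0
  0.7011·V_5 - 0.006667·V_2 - 0.6667·V_4 = 0
  0.0137·V_6 - 0.01333·V_3 - 0.0003704·V_7 = 0
  0.2345·V_7 - 0.001613·V_4 - 0.0003704·V_6 = 0
Solving these 7 simultaneous equations (Gaussian elimination) gives:
  V_1 = 8.038 V, V_2 = 6.369 V, V_3 = 7.719 V, V_4 = 6.579 V
  V_5 = 6.316 V, V_6 = 7.512 V, V_7 = 0.0571 V
Power in each resistor, P = (ΔV)²/R:
  P_R1 = (10 - 8.038)²/11 = 0.3499 W
  P_R2 = (8.038 - 6.369)²/4700 = 0.0005926 W
  P_R3 = (7.719 - 6.579)²/150 = 0.008677 W
  P_R4 = (6.579 - 6.316)²/1.5 = 0.04598 W
  P_R5 = (7.512 - 0.0571)²/2700 = 0.02058 W
  P_R6 = (0.0571 - 0)²/4.3 = 0.0007583 W
  P_R7 = (10 - 7.719)²/220 = 0.02364 W
  P_R8 = (8.038 - 6.579)²/8.2 = 0.2598 W
  P_R9 = (6.369 - 6.316)²/150 = 0.00001891 W
  P_R10 = (7.719 - 7.512)²/75 = 0.0005718 W
  P_R11 = (6.579 - 0.0571)²/620 = 0.06859 W
  P_R12 = (6.316 - 0)²/36 = 1.108 W
P_total = P_R1 + P_R2 + P_R3 + P_R4 + P_R5 + P_R6 + P_R7 + P_R8 + P_R9 + P_R10 + P_R11 + P_R12 = 1.887 W

Final answer: 1.887 W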